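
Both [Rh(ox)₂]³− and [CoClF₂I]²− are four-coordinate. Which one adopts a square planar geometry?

For [Rh(ox)₂]³−: Each oxalate is −2; balancing the −3 overall charge requires Rh(I). Rh sits in group 9, so the d-electron count is 9 − 1 = 8. A 4d d⁸ ion has a large crystal-field splitting; square planar leaves the high-energy d_{x²−y²} orbital empty and maximises CFSE. → square planar.
For [CoClF₂I]²−: Ligand charges: each chloride is −1; each fluoride is −1; each iodide is −1. With an overall charge of −2 the cobalt centre must be in the +2 oxidation state. Co sits in group 9, so the d-electron count is 9 − 2 = 7. For a high-spin 3d d⁷ ion with weak-field ligands the small Δₜ gives little square-planar CFSE advantage, so four ligands adopt the sterically favoured tetrahedral geometry. → tetrahedral.

[Rh(ox)₂]³−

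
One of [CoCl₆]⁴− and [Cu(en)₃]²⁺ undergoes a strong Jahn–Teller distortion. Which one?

[Cu(en)₃]²⁺

[CoCl₆]⁴−: Summing ligand charges against the −4 overall charge gives an oxidation state of +2 for cobalt. Group 9 minus oxidation state 2 gives a d⁷ configuration. Chloride is a weak-field ligand for a first-row metal, so the complex is high-spin. The d⁷ configuration leaves the e_g set evenly filled (or empty) — no strong Jahn–Teller driving force.
[Cu(en)₃]²⁺: Ethylenediamine is neutral; balancing the +2 overall charge requires Cu(II). Copper is a group-11 element; Cu(II) is therefore d⁹. The t₂g⁶e_g³ configuration has an unevenly filled e_g set; the Jahn–Teller theorem predicts a tetragonal distortion (typically axial elongation) to lift the degeneracy.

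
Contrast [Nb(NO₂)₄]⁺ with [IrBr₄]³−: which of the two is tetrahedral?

For [Nb(NO₂)₄]⁺: Each nitro (N-bound nitrite) is −1; balancing the +1 overall charge requires Nb(V). Group 5 minus oxidation state 5 gives a d⁰ configuration. A d⁰ ion has no crystal-field stabilisation preference between square planar and tetrahedral, so four ligands adopt the sterically favoured tetrahedral geometry. → tetrahedral.
For [IrBr₄]³−: Ligand charges: each bromide is −1. With an overall charge of −3 the iridium centre must be in the +1 oxidation state. Group 9 minus oxidation state 1 gives a d⁸ configuration. A 5d d⁸ ion has a large crystal-field splitting; square planar leaves the high-energy d_{x²−y²} orbital empty and maximises CFSE. → square planar.

[Nb(NO₂)₄]⁺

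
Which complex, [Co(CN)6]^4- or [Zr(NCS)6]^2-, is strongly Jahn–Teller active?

[Co(CN)6]^4-: Each cyanide is −1; balancing the −4 overall charge requires Co(II). Cobalt is a group-9 element; Co(II) is therefore d⁷. Cyanide is a strong-field ligand (high in the spectrochemical series) for a first-row metal, so the complex is low-spin. The t₂g⁶e_g¹ (low-spin) configuration has an unevenly filled e_g set; the Jahn–Teller theorem predicts a tetragonal distortion (typically axial elongation) to lift the degeneracy.
[Zr(NCS)6]^2-: Summing ligand charges against the −2 overall charge gives an oxidation state of +4 for zirconium. Group 4 minus oxidation state 4 gives a d⁰ configuration. The d⁰ configuration leaves the e_g set evenly filled (or empty) — no strong Jahn–Teller driving force.

[Co(CN)6]^4-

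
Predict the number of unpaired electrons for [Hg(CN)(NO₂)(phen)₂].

Ligand charges: each cyanide is −1; each nitro (N-bound nitrite) is −1; 1,10-phenanthroline is neutral. With an overall charge of 0 the mercury centre must be in the +2 oxidation state.
Group 12 minus oxidation state 2 gives a d¹⁰ configuration.
Counting donor atoms: 1×cyanide (monodentate) → 1 donor; 1×nitro (N-bound nitrite) (monodentate) → 1 donor; 2×1,10-phenanthroline (bidentate) → 4 donors. Coordination number = 6.
In an octahedral field the d¹⁰ configuration is t₂g⁶e_g⁴, giving 0 unpaired electrons.

0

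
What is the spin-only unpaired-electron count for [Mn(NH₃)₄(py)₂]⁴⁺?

Ammonia is neutral; pyridine is neutral; balancing the +4 overall charge requires Mn(IV).
Group 7 minus oxidation state 4 gives a d³ configuration.
In an octahedral field the d³ configuration is t₂g³e_g⁰ (only one arrangement possible), giving 3 unpaired electrons.

3 unpaired electrons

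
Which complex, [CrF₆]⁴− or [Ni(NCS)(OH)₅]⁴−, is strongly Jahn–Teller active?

[CrF₆]⁴−: Ligand charges: each fluoride is −1. With an overall charge of −4 the chromium centre must be in the +2 oxidation state. Cr sits in group 6, so the d-electron count is 6 − 2 = 4. Fluoride is a weak-field ligand for a first-row metal, so the complex is high-spin. The t₂g³e_g¹ (high-spin) configuration has an unevenly filled e_g set; the Jahn–Teller theorem predicts a tetragonal distortion (typically axial elongation) to lift the degeneracy.
[Ni(NCS)(OH)₅]⁴−: Summing ligand charges against the −4 overall charge gives an oxidation state of +2 for nickel. Nickel is a group-10 element; Ni(II) is therefore d⁸. The d⁸ configuration leaves the e_g set evenly filled (or empty) — no strong Jahn–Teller driving force.

[CrF₆]⁴−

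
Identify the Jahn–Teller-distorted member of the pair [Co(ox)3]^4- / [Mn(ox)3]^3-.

[Mn(ox)3]^3-

[Co(ox)3]^4-: Summing ligand charges against the −4 overall charge gives an oxidation state of +2 for cobalt. Co sits in group 9, so the d-electron count is 9 − 2 = 7. Oxalate is a weak-field ligand for a first-row metal, so the complex is high-spin. The d⁷ configuration leaves the e_g set evenly filled (or empty) — no strong Jahn–Teller driving force.
[Mn(ox)3]^3-: Summing ligand charges against the −3 overall charge gives an oxidation state of +3 for manganese. Manganese is a group-7 element; Mn(III) is therefore d⁴. Oxalate is a weak-field ligand for a first-row metal, so the complex is high-spin. The t₂g³e_g¹ (high-spin) configuration has an unevenly filled e_g set; the Jahn–Teller theorem predicts a tetragonal distortion (typically axial elongation) to lift the degeneracy.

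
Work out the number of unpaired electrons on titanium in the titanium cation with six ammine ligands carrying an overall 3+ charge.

1

Ligand charges: ammonia is neutral. With an overall charge of +3 the titanium centre must be in the +3 oxidation state.
Group 4 minus oxidation state 3 gives a d¹ configuration.
In an octahedral field the d¹ configuration is t₂g¹e_g⁰ (only one arrangement possible), giving 1 unpaired electron.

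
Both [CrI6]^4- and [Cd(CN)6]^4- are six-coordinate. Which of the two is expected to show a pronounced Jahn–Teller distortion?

[CrI6]^4-

[CrI6]^4-: Ligand charges: each iodide is −1. With an overall charge of −4 the chromium centre must be in the +2 oxidation state. Group 6 minus oxidation state 2 gives a d⁴ configuration. Iodide is a weak-field ligand for a first-row metal, so the complex is high-spin. The t₂g³e_g¹ (high-spin) configuration has an unevenly filled e_g set; the Jahn–Teller theorem predicts a tetragonal distortion (typically axial elongation) to lift the degeneracy.
[Cd(CN)6]^4-: Ligand charges: each cyanide is −1. With an overall charge of −4 the cadmium centre must be in the +2 oxidation state. Cd sits in group 12, so the d-electron count is 12 − 2 = 10. The d¹⁰ configuration leaves the e_g set evenly filled (or empty) — no strong Jahn–Teller driving force.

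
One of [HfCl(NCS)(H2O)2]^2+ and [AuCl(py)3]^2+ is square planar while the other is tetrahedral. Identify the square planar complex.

For [HfCl(NCS)(H2O)2]^2+: Summing ligand charges against the +2 overall charge gives an oxidation state of +4 for hafnium. Hf sits in group 4, so the d-electron count is 4 − 4 = 0. A d⁰ ion has no crystal-field stabilisation preference between square planar and tetrahedral, so four ligands adopt the sterically favoured tetrahedral geometry. → tetrahedral.
For [AuCl(py)3]^2+: Summing ligand charges against the +2 overall charge gives an oxidation state of +3 for gold. Au sits in group 11, so the d-electron count is 11 − 3 = 8. A 5d d⁸ ion has a large crystal-field splitting; square planar leaves the high-energy d_{x²−y²} orbital empty and maximises CFSE. → square planar.

[AuCl(py)3]^2+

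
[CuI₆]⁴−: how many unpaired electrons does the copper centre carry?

1 unpaired electron

Each iodide is −1; balancing the −4 overall charge requires Cu(II).
Copper is a group-11 element; Cu(II) is therefore d⁹.
In an octahedral field the d⁹ configuration is t₂g⁶e_g³ (only one arrangement possible), giving 1 unpaired electron.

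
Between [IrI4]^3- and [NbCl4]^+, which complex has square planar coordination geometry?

[IrI4]^3-

For [IrI4]^3-: Summing ligand charges against the −3 overall charge gives an oxidation state of +1 for iridium. Iridium is a group-9 element; Ir(I) is therefore d⁸. A 5d d⁸ ion has a large crystal-field splitting; square planar leaves the high-energy d_{x²−y²} orbital empty and maximises CFSE. → square planar.
For [NbCl4]^+: Summing ligand charges against the +1 overall charge gives an oxidation state of +5 for niobium. Nb sits in group 5, so the d-electron count is 5 − 5 = 0. A d⁰ ion has no crystal-field stabilisation preference between square planar and tetrahedral, so four ligands adopt the sterically favoured tetrahedral geometry. → tetrahedral.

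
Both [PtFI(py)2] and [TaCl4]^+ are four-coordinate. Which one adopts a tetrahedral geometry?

[TaCl4]^+

For [PtFI(py)2]: Summing ligand charges against the 0 overall charge gives an oxidation state of +2 for platinum. Platinum is a group-10 element; Pt(II) is therefore d⁸. A 5d d⁸ ion has a large crystal-field splitting; square planar leaves the high-energy d_{x²−y²} orbital empty and maximises CFSE. → square planar.
For [TaCl4]^+: Each chloride is −1; balancing the +1 overall charge requires Ta(V). Group 5 minus oxidation state 5 gives a d⁰ configuration. A d⁰ ion has no crystal-field stabilisation preference between square planar and tetrahedral, so four ligands adopt the sterically favoured tetrahedral geometry. → tetrahedral.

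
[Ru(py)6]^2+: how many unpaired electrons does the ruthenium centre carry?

Summing ligand charges against the +2 overall charge gives an oxidation state of +2 for ruthenium.
Ru sits in group 8, so the d-electron count is 8 − 2 = 6.
The spin state decides the count: a 4d ion has a large Δₒ and is invariably low-spin.
An octahedral low-spin d⁶ ion is t₂g⁶e_g⁰, giving 0 unpaired electrons.

0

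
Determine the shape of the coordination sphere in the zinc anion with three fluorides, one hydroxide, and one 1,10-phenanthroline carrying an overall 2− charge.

octahedral

Ligand charges: each fluoride is −1; each hydroxide is −1; 1,10-phenanthroline is neutral. With an overall charge of −2 the zinc centre must be in the +2 oxidation state.
Zinc is a group-12 element; Zn(II) is therefore d¹⁰.
Counting donor atoms: 3×fluoride (monodentate) → 3 donors; 1×hydroxide (monodentate) → 1 donor; 1×1,10-phenanthroline (bidentate) → 2 donors. Coordination number = 6.
Six donors around a single metal centre give an octahedral coordination sphere.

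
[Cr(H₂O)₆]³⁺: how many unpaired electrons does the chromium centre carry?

Water is neutral; balancing the +3 overall charge requires Cr(III).
Group 6 minus oxidation state 3 gives a d³ configuration.
In an octahedral field the d³ configuration is t₂g³e_g⁰ (only one arrangement possible), giving 3 unpaired electrons.

3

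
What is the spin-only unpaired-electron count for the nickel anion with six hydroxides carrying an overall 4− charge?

2

Ligand charges: each hydroxide is −1. With an overall charge of −4 the nickel centre must be in the +2 oxidation state.
Nickel is a group-10 element; Ni(II) is therefore d⁸.
In an octahedral field the d⁸ configuration is t₂g⁶e_g² (only one arrangement possible), giving 2 unpaired electrons.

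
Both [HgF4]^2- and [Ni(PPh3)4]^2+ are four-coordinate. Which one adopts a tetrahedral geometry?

[HgF4]^2-

For [HgF4]^2-: Each fluoride is −1; balancing the −2 overall charge requires Hg(II). Mercury is a group-12 element; Hg(II) is therefore d¹⁰. A d¹⁰ ion has no crystal-field stabilisation preference between square planar and tetrahedral, so four ligands adopt the sterically favoured tetrahedral geometry. → tetrahedral.
For [Ni(PPh3)4]^2+: Summing ligand charges against the +2 overall charge gives an oxidation state of +2 for nickel. Group 10 minus oxidation state 2 gives a d⁸ configuration. Triphenylphosphine is a strong-field ligand (high in the spectrochemical series). A 3d d⁸ ion with strong-field ligands gains enough CFSE to favour square planar over tetrahedral. → square planar.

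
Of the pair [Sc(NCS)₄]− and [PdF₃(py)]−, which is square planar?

For [Sc(NCS)₄]−: Each isothiocyanate is −1; balancing the −1 overall charge requires Sc(III). Group 3 minus oxidation state 3 gives a d⁰ configuration. A d⁰ ion has no crystal-field stabilisation preference between square planar and tetrahedral, so four ligands adopt the sterically favoured tetrahedral geometry. → tetrahedral.
For [PdF₃(py)]−: Summing ligand charges against the −1 overall charge gives an oxidation state of +2 for palladium. Pd sits in group 10, so the d-electron count is 10 − 2 = 8. A 4d d⁸ ion has a large crystal-field splitting; square planar leaves the high-energy d_{x²−y²} orbital empty and maximises CFSE. → square planar.

[PdF₃(py)]−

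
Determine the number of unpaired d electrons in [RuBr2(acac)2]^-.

1 unpaired electron

Each bromide is −1; each acetylacetonate is −1; balancing the −1 overall charge requires Ru(III).
Ru sits in group 8, so the d-electron count is 8 − 3 = 5.
Counting donor atoms: 2×bromide (monodentate) → 2 donors; 2×acetylacetonate (bidentate) → 4 donors. Coordination number = 6.
The spin state decides the count: a 4d ion has a large Δₒ and is invariably low-spin.
An octahedral low-spin d⁵ ion is t₂g⁵e_g⁰, giving 1 unpaired electron.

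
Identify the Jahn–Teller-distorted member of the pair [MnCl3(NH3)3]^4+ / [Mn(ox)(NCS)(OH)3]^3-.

[Mn(ox)(NCS)(OH)3]^3-

[MnCl3(NH3)3]^4+: Summing ligand charges against the +4 overall charge gives an oxidation state of +7 for manganese. Group 7 minus oxidation state 7 gives a d⁰ configuration. The d⁰ configuration leaves the e_g set evenly filled (or empty) — no strong Jahn–Teller driving force.
[Mn(ox)(NCS)(OH)3]^3-: Each oxalate is −2; each isothiocyanate is −1; each hydroxide is −1; balancing the −3 overall charge requires Mn(III). Manganese is a group-7 element; Mn(III) is therefore d⁴. Hydroxide, isothiocyanate, and oxalate are weak-field ligands for a first-row metal, so the complex is high-spin. The t₂g³e_g¹ (high-spin) configuration has an unevenly filled e_g set; the Jahn–Teller theorem predicts a tetragonal distortion (typically axial elongation) to lift the degeneracy.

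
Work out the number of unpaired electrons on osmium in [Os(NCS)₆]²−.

Ligand charges: each isothiocyanate is −1. With an overall charge of −2 the osmium centre must be in the +4 oxidation state.
Group 8 minus oxidation state 4 gives a d⁴ configuration.
The spin state decides the count: a 5d ion has a large Δₒ and is invariably low-spin.
An octahedral low-spin d⁴ ion is t₂g⁴e_g⁰, giving 2 unpaired electrons.

2 unpaired electrons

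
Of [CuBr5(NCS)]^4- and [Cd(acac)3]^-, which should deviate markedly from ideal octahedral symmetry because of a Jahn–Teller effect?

[CuBr5(NCS)]^4-

[CuBr5(NCS)]^4-: Each bromide is −1; each isothiocyanate is −1; balancing the −4 overall charge requires Cu(II). Copper is a group-11 element; Cu(II) is therefore d⁹. The t₂g⁶e_g³ configuration has an unevenly filled e_g set; the Jahn–Teller theorem predicts a tetragonal distortion (typically axial elongation) to lift the degeneracy.
[Cd(acac)3]^-: Ligand charges: each acetylacetonate is −1. With an overall charge of −1 the cadmium centre must be in the +2 oxidation state. Group 12 minus oxidation state 2 gives a d¹⁰ configuration. The d¹⁰ configuration leaves the e_g set evenly filled (or empty) — no strong Jahn–Teller driving force.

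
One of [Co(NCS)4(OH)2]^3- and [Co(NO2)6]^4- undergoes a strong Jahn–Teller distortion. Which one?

[Co(NO2)6]^4-

[Co(NCS)4(OH)2]^3-: Each isothiocyanate is −1; each hydroxide is −1; balancing the −3 overall charge requires Co(III). Co sits in group 9, so the d-electron count is 9 − 3 = 6. Co(III) has an exceptionally large octahedral splitting and is low-spin with essentially every ligand except fluoride. The d⁶ configuration leaves the e_g set evenly filled (or empty) — no strong Jahn–Teller driving force.
[Co(NO2)6]^4-: Ligand charges: each nitro (N-bound nitrite) is −1. With an overall charge of −4 the cobalt centre must be in the +2 oxidation state. Co sits in group 9, so the d-electron count is 9 − 2 = 7. Nitro (N-bound nitrite) is a strong-field ligand (high in the spectrochemical series) for a first-row metal, so the complex is low-spin. The t₂g⁶e_g¹ (low-spin) configuration has an unevenly filled e_g set; the Jahn–Teller theorem predicts a tetragonal distortion (typically axial elongation) to lift the degeneracy.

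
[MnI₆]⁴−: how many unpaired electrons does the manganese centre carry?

5

Summing ligand charges against the −4 overall charge gives an oxidation state of +2 for manganese.
Manganese is a group-7 element; Mn(II) is therefore d⁵.
The spin state decides the count: Iodide is a weak-field ligand for a first-row metal, so the complex is high-spin.
An octahedral high-spin d⁵ ion is t₂g³e_g², giving 5 unpaired electrons.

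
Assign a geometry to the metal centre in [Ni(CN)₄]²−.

Summing ligand charges against the −2 overall charge gives an oxidation state of +2 for nickel.
Nickel is a group-10 element; Ni(II) is therefore d⁸.
With 4 monodentate ligands the coordination number is 4.
Cyanide is a strong-field ligand (high in the spectrochemical series).
A 3d d⁸ ion with strong-field ligands gains enough CFSE to favour square planar over tetrahedral.

square planar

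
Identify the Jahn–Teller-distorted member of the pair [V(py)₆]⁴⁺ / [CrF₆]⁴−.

[V(py)₆]⁴⁺: Ligand charges: pyridine is neutral. With an overall charge of +4 the vanadium centre must be in the +4 oxidation state. Vanadium is a group-5 element; V(IV) is therefore d¹. The d¹ configuration leaves the e_g set evenly filled (or empty) — no strong Jahn–Teller driving force.
[CrF₆]⁴−: Each fluoride is −1; balancing the −4 overall charge requires Cr(II). Chromium is a group-6 element; Cr(II) is therefore d⁴. Fluoride is a weak-field ligand for a first-row metal, so the complex is high-spin. The t₂g³e_g¹ (high-spin) configuration has an unevenly filled e_g set; the Jahn–Teller theorem predicts a tetragonal distortion (typically axial elongation) to lift the degeneracy.

[CrF₆]⁴−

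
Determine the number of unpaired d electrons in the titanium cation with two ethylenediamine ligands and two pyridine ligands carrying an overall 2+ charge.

Ethylenediamine is neutral; pyridine is neutral; balancing the +2 overall charge requires Ti(II).
Titanium is a group-4 element; Ti(II) is therefore d².
Counting donor atoms: 2×ethylenediamine (bidentate) → 4 donors; 2×pyridine (monodentate) → 2 donors. Coordination number = 6.
In an octahedral field the d² configuration is t₂g²e_g⁰ (only one arrangement possible), giving 2 unpaired electrons.

2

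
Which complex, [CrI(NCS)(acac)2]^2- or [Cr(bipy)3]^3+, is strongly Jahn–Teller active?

[CrI(NCS)(acac)2]^2-

[CrI(NCS)(acac)2]^2-: Summing ligand charges against the −2 overall charge gives an oxidation state of +2 for chromium. Chromium is a group-6 element; Cr(II) is therefore d⁴. Acetylacetonate, iodide, and isothiocyanate are weak-field ligands for a first-row metal, so the complex is high-spin. The t₂g³e_g¹ (high-spin) configuration has an unevenly filled e_g set; the Jahn–Teller theorem predicts a tetragonal distortion (typically axial elongation) to lift the degeneracy.
[Cr(bipy)3]^3+: 2,2′-bipyridine is neutral; balancing the +3 overall charge requires Cr(III). Cr sits in group 6, so the d-electron count is 6 − 3 = 3. The d³ configuration leaves the e_g set evenly filled (or empty) — no strong Jahn–Teller driving force.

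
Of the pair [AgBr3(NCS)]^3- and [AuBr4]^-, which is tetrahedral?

For [AgBr3(NCS)]^3-: Ligand charges: each bromide is −1; each isothiocyanate is −1. With an overall charge of −3 the silver centre must be in the +1 oxidation state. Silver is a group-11 element; Ag(I) is therefore d¹⁰. A d¹⁰ ion has no crystal-field stabilisation preference between square planar and tetrahedral, so four ligands adopt the sterically favoured tetrahedral geometry. → tetrahedral.
For [AuBr4]^-: Ligand charges: each bromide is −1. With an overall charge of −1 the gold centre must be in the +3 oxidation state. Au sits in group 11, so the d-electron count is 11 − 3 = 8. A 5d d⁸ ion has a large crystal-field splitting; square planar leaves the high-energy d_{x²−y²} orbital empty and maximises CFSE. → square planar.

[AgBr3(NCS)]^3-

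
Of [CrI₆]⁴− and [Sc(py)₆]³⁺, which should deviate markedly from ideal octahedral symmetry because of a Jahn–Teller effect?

[CrI₆]⁴−: Ligand charges: each iodide is −1. With an overall charge of −4 the chromium centre must be in the +2 oxidation state. Chromium is a group-6 element; Cr(II) is therefore d⁴. Iodide is a weak-field ligand for a first-row metal, so the complex is high-spin. The t₂g³e_g¹ (high-spin) configuration has an unevenly filled e_g set; the Jahn–Teller theorem predicts a tetragonal distortion (typically axial elongation) to lift the degeneracy.
[Sc(py)₆]³⁺: Ligand charges: pyridine is neutral. With an overall charge of +3 the scandium centre must be in the +3 oxidation state. Scandium is a group-3 element; Sc(III) is therefore d⁰. The d⁰ configuration leaves the e_g set evenly filled (or empty) — no strong Jahn–Teller driving force.

[CrI₆]⁴−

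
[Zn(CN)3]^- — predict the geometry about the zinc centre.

trigonal planar

Ligand charges: each cyanide is −1. With an overall charge of −1 the zinc centre must be in the +2 oxidation state.
Zinc is a group-12 element; Zn(II) is therefore d¹⁰.
With 3 monodentate ligands the coordination number is 3.
Three ligands around a d¹⁰ centre minimise repulsion in a trigonal-planar arrangement.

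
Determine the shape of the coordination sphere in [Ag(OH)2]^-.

linear

Summing ligand charges against the −1 overall charge gives an oxidation state of +1 for silver.
Silver is a group-11 element; Ag(I) is therefore d¹⁰.
Coordination number: 2.
A d¹⁰ ion with only two ligands adopts a linear arrangement (sp hybridisation; no CFSE preference).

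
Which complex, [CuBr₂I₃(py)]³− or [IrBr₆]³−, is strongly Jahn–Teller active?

[CuBr₂I₃(py)]³−

[CuBr₂I₃(py)]³−: Summing ligand charges against the −3 overall charge gives an oxidation state of +2 for copper. Group 11 minus oxidation state 2 gives a d⁹ configuration. The t₂g⁶e_g³ configuration has an unevenly filled e_g set; the Jahn–Teller theorem predicts a tetragonal distortion (typically axial elongation) to lift the degeneracy.
[IrBr₆]³−: Each bromide is −1; balancing the −3 overall charge requires Ir(III). Ir sits in group 9, so the d-electron count is 9 − 3 = 6. A 5d ion has a large Δₒ and is invariably low-spin. The d⁶ configuration leaves the e_g set evenly filled (or empty) — no strong Jahn–Teller driving force.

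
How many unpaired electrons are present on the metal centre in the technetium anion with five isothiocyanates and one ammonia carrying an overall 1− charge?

3 unpaired electrons

Each isothiocyanate is −1; ammonia is neutral; balancing the −1 overall charge requires Tc(IV).
Group 7 minus oxidation state 4 gives a d³ configuration.
In an octahedral field the d³ configuration is t₂g³e_g⁰ (only one arrangement possible), giving 3 unpaired electrons.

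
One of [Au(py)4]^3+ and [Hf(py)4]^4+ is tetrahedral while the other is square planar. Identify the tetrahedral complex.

For [Au(py)4]^3+: Summing ligand charges against the +3 overall charge gives an oxidation state of +3 for gold. Group 11 minus oxidation state 3 gives a d⁸ configuration. A 5d d⁸ ion has a large crystal-field splitting; square planar leaves the high-energy d_{x²−y²} orbital empty and maximises CFSE. → square planar.
For [Hf(py)4]^4+: Summing ligand charges against the +4 overall charge gives an oxidation state of +4 for hafnium. Hafnium is a group-4 element; Hf(IV) is therefore d⁰. A d⁰ ion has no crystal-field stabilisation preference between square planar and tetrahedral, so four ligands adopt the sterically favoured tetrahedral geometry. → tetrahedral.

[Hf(py)4]^4+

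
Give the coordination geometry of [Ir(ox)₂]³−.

Each oxalate is −2; balancing the −3 overall charge requires Ir(I).
Iridium is a group-9 element; Ir(I) is therefore d⁸.
Counting donor atoms: 2×oxalate (bidentate) → 4 donors. Coordination number = 4.
A 5d d⁸ ion has a large crystal-field splitting; square planar leaves the high-energy d_{x²−y²} orbital empty and maximises CFSE.

square planar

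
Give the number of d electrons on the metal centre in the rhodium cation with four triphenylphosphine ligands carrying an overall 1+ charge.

d⁸

Ligand charges: triphenylphosphine is neutral. With an overall charge of +1 the rhodium centre must be in the +1 oxidation state.
Group 9 minus oxidation state 1 gives a d⁸ configuration.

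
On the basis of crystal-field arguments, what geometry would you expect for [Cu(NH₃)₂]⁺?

linear

Ammonia is neutral; balancing the +1 overall charge requires Cu(I).
Cu sits in group 11, so the d-electron count is 11 − 1 = 10.
With 2 monodentate ligands the coordination number is 2.
A d¹⁰ ion with only two ligands adopts a linear arrangement (sp hybridisation; no CFSE preference).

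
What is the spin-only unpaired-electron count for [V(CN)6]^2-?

1 unpaired electron

Each cyanide is −1; balancing the −2 overall charge requires V(IV).
Vanadium is a group-5 element; V(IV) is therefore d¹.
In an octahedral field the d¹ configuration is t₂g¹e_g⁰ (only one arrangement possible), giving 1 unpaired electron.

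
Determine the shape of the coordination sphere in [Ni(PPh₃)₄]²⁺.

Summing ligand charges against the +2 overall charge gives an oxidation state of +2 for nickel.
Nickel is a group-10 element; Ni(II) is therefore d⁸.
Coordination number: 4.
Triphenylphosphine is a strong-field ligand (high in the spectrochemical series).
A 3d d⁸ ion with strong-field ligands gains enough CFSE to favour square planar over tetrahedral.

square planar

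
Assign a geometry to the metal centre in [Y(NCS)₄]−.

tetrahedral

Summing ligand charges against the −1 overall charge gives an oxidation state of +3 for yttrium.
Group 3 minus oxidation state 3 gives a d⁰ configuration.
Coordination number: 4.
A d⁰ ion has no crystal-field stabilisation preference between square planar and tetrahedral, so four ligands adopt the sterically favoured tetrahedral geometry.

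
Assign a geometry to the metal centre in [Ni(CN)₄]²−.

square planar

Summing ligand charges against the −2 overall charge gives an oxidation state of +2 for nickel.
Nickel is a group-10 element; Ni(II) is therefore d⁸.
Coordination number: 4.
Cyanide is a strong-field ligand (high in the spectrochemical series).
A 3d d⁸ ion with strong-field ligands gains enough CFSE to favour square planar over tetrahedral.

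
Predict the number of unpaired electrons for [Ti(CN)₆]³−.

Ligand charges: each cyanide is −1. With an overall charge of −3 the titanium centre must be in the +3 oxidation state.
Group 4 minus oxidation state 3 gives a d¹ configuration.
In an octahedral field the d¹ configuration is t₂g¹e_g⁰ (only one arrangement possible), giving 1 unpaired electron.

1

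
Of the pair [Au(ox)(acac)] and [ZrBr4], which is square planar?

For [Au(ox)(acac)]: Ligand charges: each oxalate is −2; each acetylacetonate is −1. With an overall charge of 0 the gold centre must be in the +3 oxidation state. Gold is a group-11 element; Au(III) is therefore d⁸. A 5d d⁸ ion has a large crystal-field splitting; square planar leaves the high-energy d_{x²−y²} orbital empty and maximises CFSE. → square planar.
For [ZrBr4]: Ligand charges: each bromide is −1. With an overall charge of 0 the zirconium centre must be in the +4 oxidation state. Group 4 minus oxidation state 4 gives a d⁰ configuration. A d⁰ ion has no crystal-field stabilisation preference between square planar and tetrahedral, so four ligands adopt the sterically favoured tetrahedral geometry. → tetrahedral.

[Au(ox)(acac)]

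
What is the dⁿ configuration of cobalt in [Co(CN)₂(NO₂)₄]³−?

d⁶

Each cyanide is −1; each nitro (N-bound nitrite) is −1; balancing the −3 overall charge requires Co(III).
Co sits in group 9, so the d-electron count is 9 − 3 = 6.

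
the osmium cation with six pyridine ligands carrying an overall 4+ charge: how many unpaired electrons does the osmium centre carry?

Pyridine is neutral; balancing the +4 overall charge requires Os(IV).
Os sits in group 8, so the d-electron count is 8 − 4 = 4.
The spin state decides the count: a 5d ion has a large Δₒ and is invariably low-spin.
An octahedral low-spin d⁴ ion is t₂g⁴e_g⁰, giving 2 unpaired electrons.

2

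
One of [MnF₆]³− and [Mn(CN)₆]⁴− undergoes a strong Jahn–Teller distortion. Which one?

[MnF₆]³−

[MnF₆]³−: Each fluoride is −1; balancing the −3 overall charge requires Mn(III). Manganese is a group-7 element; Mn(III) is therefore d⁴. Fluoride is a weak-field ligand for a first-row metal, so the complex is high-spin. The t₂g³e_g¹ (high-spin) configuration has an unevenly filled e_g set; the Jahn–Teller theorem predicts a tetragonal distortion (typically axial elongation) to lift the degeneracy.
[Mn(CN)₆]⁴−: Ligand charges: each cyanide is −1. With an overall charge of −4 the manganese centre must be in the +2 oxidation state. Mn sits in group 7, so the d-electron count is 7 − 2 = 5. Cyanide is a strong-field ligand (high in the spectrochemical series) for a first-row metal, so the complex is low-spin. The d⁵ configuration leaves the e_g set evenly filled (or empty) — no strong Jahn–Teller driving force.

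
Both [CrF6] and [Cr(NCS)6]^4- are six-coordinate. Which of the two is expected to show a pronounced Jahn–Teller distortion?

[Cr(NCS)6]^4-

[CrF6]: Summing ligand charges against the 0 overall charge gives an oxidation state of +6 for chromium. Group 6 minus oxidation state 6 gives a d⁰ configuration. The d⁰ configuration leaves the e_g set evenly filled (or empty) — no strong Jahn–Teller driving force.
[Cr(NCS)6]^4-: Summing ligand charges against the −4 overall charge gives an oxidation state of +2 for chromium. Group 6 minus oxidation state 2 gives a d⁴ configuration. Isothiocyanate is a weak-field ligand for a first-row metal, so the complex is high-spin. The t₂g³e_g¹ (high-spin) configuration has an unevenly filled e_g set; the Jahn–Teller theorem predicts a tetragonal distortion (typically axial elongation) to lift the degeneracy.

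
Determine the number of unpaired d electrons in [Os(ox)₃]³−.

Ligand charges: each oxalate is −2. With an overall charge of −3 the osmium centre must be in the +3 oxidation state.
Group 8 minus oxidation state 3 gives a d⁵ configuration.
Counting donor atoms: 3×oxalate (bidentate) → 6 donors. Coordination number = 6.
The spin state decides the count: a 5d ion has a large Δₒ and is invariably low-spin.
An octahedral low-spin d⁵ ion is t₂g⁵e_g⁰, giving 1 unpaired electron.

1 unpaired electron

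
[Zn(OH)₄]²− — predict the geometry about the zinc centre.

Each hydroxide is −1; balancing the −2 overall charge requires Zn(II).
Group 12 minus oxidation state 2 gives a d¹⁰ configuration.
With 4 monodentate ligands the coordination number is 4.
A d¹⁰ ion has no crystal-field stabilisation preference between square planar and tetrahedral, so four ligands adopt the sterically favoured tetrahedral geometry.

tetrahedral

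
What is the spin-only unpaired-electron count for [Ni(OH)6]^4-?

2

Ligand charges: each hydroxide is −1. With an overall charge of −4 the nickel centre must be in the +2 oxidation state.
Nickel is a group-10 element; Ni(II) is therefore d⁸.
In an octahedral field the d⁸ configuration is t₂g⁶e_g² (only one arrangement possible), giving 2 unpaired electrons.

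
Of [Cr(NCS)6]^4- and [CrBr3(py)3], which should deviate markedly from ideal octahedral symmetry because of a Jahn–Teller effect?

[Cr(NCS)6]^4-

[Cr(NCS)6]^4-: Summing ligand charges against the −4 overall charge gives an oxidation state of +2 for chromium. Group 6 minus oxidation state 2 gives a d⁴ configuration. Isothiocyanate is a weak-field ligand for a first-row metal, so the complex is high-spin. The t₂g³e_g¹ (high-spin) configuration has an unevenly filled e_g set; the Jahn–Teller theorem predicts a tetragonal distortion (typically axial elongation) to lift the degeneracy.
[CrBr3(py)3]: Ligand charges: each bromide is −1; pyridine is neutral. With an overall charge of 0 the chromium centre must be in the +3 oxidation state. Group 6 minus oxidation state 3 gives a d³ configuration. The d³ configuration leaves the e_g set evenly filled (or empty) — no strong Jahn–Teller driving force.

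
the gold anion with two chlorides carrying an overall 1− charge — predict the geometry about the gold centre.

linear

Ligand charges: each chloride is −1. With an overall charge of −1 the gold centre must be in the +1 oxidation state.
Gold is a group-11 element; Au(I) is therefore d¹⁰.
With 2 monodentate ligands the coordination number is 2.
A d¹⁰ ion with only two ligands adopts a linear arrangement (sp hybridisation; no CFSE preference).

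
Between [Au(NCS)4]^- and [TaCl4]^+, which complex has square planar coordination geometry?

For [Au(NCS)4]^-: Summing ligand charges against the −1 overall charge gives an oxidation state of +3 for gold. Group 11 minus oxidation state 3 gives a d⁸ configuration. A 5d d⁸ ion has a large crystal-field splitting; square planar leaves the high-energy d_{x²−y²} orbital empty and maximises CFSE. → square planar.
For [TaCl4]^+: Ligand charges: each chloride is −1. With an overall charge of +1 the tantalum centre must be in the +5 oxidation state. Tantalum is a group-5 element; Ta(V) is therefore d⁰. A d⁰ ion has no crystal-field stabilisation preference between square planar and tetrahedral, so four ligands adopt the sterically favoured tetrahedral geometry. → tetrahedral.

[Au(NCS)4]^-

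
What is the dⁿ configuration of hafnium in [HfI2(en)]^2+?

d⁰

Summing ligand charges against the +2 overall charge gives an oxidation state of +4 for hafnium.
Hf sits in group 4, so the d-electron count is 4 − 4 = 0.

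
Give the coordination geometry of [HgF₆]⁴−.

octahedral

Ligand charges: each fluoride is −1. With an overall charge of −4 the mercury centre must be in the +2 oxidation state.
Group 12 minus oxidation state 2 gives a d¹⁰ configuration.
Coordination number: 6.
Six donors around a single metal centre give an octahedral coordination sphere.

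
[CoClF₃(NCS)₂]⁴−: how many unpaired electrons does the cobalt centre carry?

Each chloride is −1; each fluoride is −1; each isothiocyanate is −1; balancing the −4 overall charge requires Co(II).
Group 9 minus oxidation state 2 gives a d⁷ configuration.
The spin state decides the count: Chloride, fluoride, and isothiocyanate are weak-field ligands for a first-row metal, so the complex is high-spin.
An octahedral high-spin d⁷ ion is t₂g⁵e_g², giving 3 unpaired electrons.

3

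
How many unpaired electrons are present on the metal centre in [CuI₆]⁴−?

Ligand charges: each iodide is −1. With an overall charge of −4 the copper centre must be in the +2 oxidation state.
Copper is a group-11 element; Cu(II) is therefore d⁹.
In an octahedral field the d⁹ configuration is t₂g⁶e_g³ (only one arrangement possible), giving 1 unpaired electron.

1 unpaired electron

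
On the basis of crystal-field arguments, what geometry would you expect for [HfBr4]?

tetrahedral

Each bromide is −1; balancing the 0 overall charge requires Hf(IV).
Hf sits in group 4, so the d-electron count is 4 − 4 = 0.
With 4 monodentate ligands the coordination number is 4.
A d⁰ ion has no crystal-field stabilisation preference between square planar and tetrahedral, so four ligands adopt the sterically favoured tetrahedral geometry.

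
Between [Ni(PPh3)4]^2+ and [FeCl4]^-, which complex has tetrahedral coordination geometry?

For [Ni(PPh3)4]^2+: Triphenylphosphine is neutral; balancing the +2 overall charge requires Ni(II). Ni sits in group 10, so the d-electron count is 10 − 2 = 8. Triphenylphosphine is a strong-field ligand (high in the spectrochemical series). A 3d d⁸ ion with strong-field ligands gains enough CFSE to favour square planar over tetrahedral. → square planar.
For [FeCl4]^-: Ligand charges: each chloride is −1. With an overall charge of −1 the iron centre must be in the +3 oxidation state. Group 8 minus oxidation state 3 gives a d⁵ configuration. A high-spin d⁵ ion has zero CFSE in either geometry, so four ligands adopt the sterically favoured tetrahedral geometry. → tetrahedral.

[FeCl4]^-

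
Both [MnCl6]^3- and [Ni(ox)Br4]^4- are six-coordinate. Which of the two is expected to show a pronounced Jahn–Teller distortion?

[MnCl6]^3-: Ligand charges: each chloride is −1. With an overall charge of −3 the manganese centre must be in the +3 oxidation state. Mn sits in group 7, so the d-electron count is 7 − 3 = 4. Chloride is a weak-field ligand for a first-row metal, so the complex is high-spin. The t₂g³e_g¹ (high-spin) configuration has an unevenly filled e_g set; the Jahn–Teller theorem predicts a tetragonal distortion (typically axial elongation) to lift the degeneracy.
[Ni(ox)Br4]^4-: Each oxalate is −2; each bromide is −1; balancing the −4 overall charge requires Ni(II). Group 10 minus oxidation state 2 gives a d⁸ configuration. The d⁸ configuration leaves the e_g set evenly filled (or empty) — no strong Jahn–Teller driving force.

[MnCl6]^3-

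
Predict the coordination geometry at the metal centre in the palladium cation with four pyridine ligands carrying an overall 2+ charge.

Ligand charges: pyridine is neutral. With an overall charge of +2 the palladium centre must be in the +2 oxidation state.
Pd sits in group 10, so the d-electron count is 10 − 2 = 8.
With 4 monodentate ligands the coordination number is 4.
A 4d d⁸ ion has a large crystal-field splitting; square planar leaves the high-energy d_{x²−y²} orbital empty and maximises CFSE.

square planar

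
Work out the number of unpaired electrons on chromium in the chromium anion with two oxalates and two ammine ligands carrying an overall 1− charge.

3

Summing ligand charges against the −1 overall charge gives an oxidation state of +3 for chromium.
Group 6 minus oxidation state 3 gives a d³ configuration.
Counting donor atoms: 2×oxalate (bidentate) → 4 donors; 2×ammonia (monodentate) → 2 donors. Coordination number = 6.
In an octahedral field the d³ configuration is t₂g³e_g⁰ (only one arrangement possible), giving 3 unpaired electrons.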